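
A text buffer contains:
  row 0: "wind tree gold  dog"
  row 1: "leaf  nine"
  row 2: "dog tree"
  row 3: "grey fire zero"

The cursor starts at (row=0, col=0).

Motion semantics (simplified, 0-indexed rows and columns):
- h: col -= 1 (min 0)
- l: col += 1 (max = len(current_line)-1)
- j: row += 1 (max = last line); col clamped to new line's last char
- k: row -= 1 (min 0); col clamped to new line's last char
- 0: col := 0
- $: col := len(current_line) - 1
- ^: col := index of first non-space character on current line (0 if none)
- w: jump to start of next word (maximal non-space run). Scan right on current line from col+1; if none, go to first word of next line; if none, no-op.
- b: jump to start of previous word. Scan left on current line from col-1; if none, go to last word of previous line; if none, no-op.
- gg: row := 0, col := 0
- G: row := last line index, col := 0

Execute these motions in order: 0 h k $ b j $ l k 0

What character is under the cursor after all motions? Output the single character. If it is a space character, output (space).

After 1 (0): row=0 col=0 char='w'
After 2 (h): row=0 col=0 char='w'
After 3 (k): row=0 col=0 char='w'
After 4 ($): row=0 col=18 char='g'
After 5 (b): row=0 col=16 char='d'
After 6 (j): row=1 col=9 char='e'
After 7 ($): row=1 col=9 char='e'
After 8 (l): row=1 col=9 char='e'
After 9 (k): row=0 col=9 char='_'
After 10 (0): row=0 col=0 char='w'

Answer: w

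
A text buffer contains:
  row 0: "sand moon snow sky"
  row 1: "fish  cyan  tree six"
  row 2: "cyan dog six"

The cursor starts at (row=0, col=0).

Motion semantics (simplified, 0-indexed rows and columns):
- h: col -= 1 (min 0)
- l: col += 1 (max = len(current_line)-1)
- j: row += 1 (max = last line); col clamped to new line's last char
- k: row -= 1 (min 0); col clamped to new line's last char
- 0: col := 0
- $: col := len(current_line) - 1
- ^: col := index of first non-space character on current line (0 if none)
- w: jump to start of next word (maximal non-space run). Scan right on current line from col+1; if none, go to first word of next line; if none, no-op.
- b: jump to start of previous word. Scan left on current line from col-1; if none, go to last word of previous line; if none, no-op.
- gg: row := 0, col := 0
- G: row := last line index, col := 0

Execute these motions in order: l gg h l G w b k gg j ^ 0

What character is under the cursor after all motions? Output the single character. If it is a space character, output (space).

After 1 (l): row=0 col=1 char='a'
After 2 (gg): row=0 col=0 char='s'
After 3 (h): row=0 col=0 char='s'
After 4 (l): row=0 col=1 char='a'
After 5 (G): row=2 col=0 char='c'
After 6 (w): row=2 col=5 char='d'
After 7 (b): row=2 col=0 char='c'
After 8 (k): row=1 col=0 char='f'
After 9 (gg): row=0 col=0 char='s'
After 10 (j): row=1 col=0 char='f'
After 11 (^): row=1 col=0 char='f'
After 12 (0): row=1 col=0 char='f'

Answer: f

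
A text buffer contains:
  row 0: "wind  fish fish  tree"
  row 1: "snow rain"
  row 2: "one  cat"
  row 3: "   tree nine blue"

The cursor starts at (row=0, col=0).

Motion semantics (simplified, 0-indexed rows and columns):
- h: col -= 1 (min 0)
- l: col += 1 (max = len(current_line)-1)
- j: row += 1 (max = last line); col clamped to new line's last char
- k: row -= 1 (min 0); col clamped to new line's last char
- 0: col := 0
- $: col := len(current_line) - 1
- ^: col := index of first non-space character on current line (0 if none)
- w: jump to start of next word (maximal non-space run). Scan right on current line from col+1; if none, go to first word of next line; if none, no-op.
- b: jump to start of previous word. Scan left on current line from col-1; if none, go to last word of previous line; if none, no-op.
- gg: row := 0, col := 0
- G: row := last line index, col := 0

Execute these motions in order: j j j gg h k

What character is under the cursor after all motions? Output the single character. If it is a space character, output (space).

Answer: w

Derivation:
After 1 (j): row=1 col=0 char='s'
After 2 (j): row=2 col=0 char='o'
After 3 (j): row=3 col=0 char='_'
After 4 (gg): row=0 col=0 char='w'
After 5 (h): row=0 col=0 char='w'
After 6 (k): row=0 col=0 char='w'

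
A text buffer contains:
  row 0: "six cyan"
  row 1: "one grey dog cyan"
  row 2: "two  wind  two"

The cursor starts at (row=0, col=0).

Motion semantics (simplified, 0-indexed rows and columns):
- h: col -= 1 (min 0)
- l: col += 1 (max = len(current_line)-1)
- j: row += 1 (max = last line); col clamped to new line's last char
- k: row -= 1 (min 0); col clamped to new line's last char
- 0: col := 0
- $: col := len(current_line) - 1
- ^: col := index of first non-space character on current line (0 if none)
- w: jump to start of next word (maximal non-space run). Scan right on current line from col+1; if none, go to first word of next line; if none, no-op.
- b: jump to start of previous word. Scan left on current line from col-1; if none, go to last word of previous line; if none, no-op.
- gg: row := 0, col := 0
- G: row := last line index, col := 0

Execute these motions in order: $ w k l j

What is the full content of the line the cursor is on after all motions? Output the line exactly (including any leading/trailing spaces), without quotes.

After 1 ($): row=0 col=7 char='n'
After 2 (w): row=1 col=0 char='o'
After 3 (k): row=0 col=0 char='s'
After 4 (l): row=0 col=1 char='i'
After 5 (j): row=1 col=1 char='n'

Answer: one grey dog cyan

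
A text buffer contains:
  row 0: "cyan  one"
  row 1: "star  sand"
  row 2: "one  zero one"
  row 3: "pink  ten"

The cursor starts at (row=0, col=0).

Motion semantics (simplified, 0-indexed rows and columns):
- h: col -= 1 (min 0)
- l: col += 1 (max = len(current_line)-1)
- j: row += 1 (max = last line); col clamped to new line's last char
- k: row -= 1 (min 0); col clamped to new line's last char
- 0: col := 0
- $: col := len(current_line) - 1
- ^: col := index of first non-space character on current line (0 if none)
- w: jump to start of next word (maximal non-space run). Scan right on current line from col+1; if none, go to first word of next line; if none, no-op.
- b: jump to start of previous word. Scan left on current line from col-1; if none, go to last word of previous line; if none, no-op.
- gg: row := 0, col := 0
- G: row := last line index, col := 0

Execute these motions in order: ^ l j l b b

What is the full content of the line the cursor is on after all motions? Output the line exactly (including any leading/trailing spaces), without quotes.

Answer: cyan  one

Derivation:
After 1 (^): row=0 col=0 char='c'
After 2 (l): row=0 col=1 char='y'
After 3 (j): row=1 col=1 char='t'
After 4 (l): row=1 col=2 char='a'
After 5 (b): row=1 col=0 char='s'
After 6 (b): row=0 col=6 char='o'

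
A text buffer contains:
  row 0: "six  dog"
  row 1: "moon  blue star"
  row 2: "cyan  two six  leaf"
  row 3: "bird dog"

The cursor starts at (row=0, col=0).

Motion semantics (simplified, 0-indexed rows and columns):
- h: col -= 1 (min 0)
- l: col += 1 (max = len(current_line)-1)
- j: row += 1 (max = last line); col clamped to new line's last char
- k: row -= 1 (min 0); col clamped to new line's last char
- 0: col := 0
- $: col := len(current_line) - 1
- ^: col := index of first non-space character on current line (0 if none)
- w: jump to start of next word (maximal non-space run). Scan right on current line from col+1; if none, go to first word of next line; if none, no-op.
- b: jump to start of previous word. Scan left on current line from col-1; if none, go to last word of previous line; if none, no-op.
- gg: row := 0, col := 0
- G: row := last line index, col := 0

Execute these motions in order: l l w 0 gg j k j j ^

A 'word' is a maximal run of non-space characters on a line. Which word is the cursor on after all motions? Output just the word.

Answer: cyan

Derivation:
After 1 (l): row=0 col=1 char='i'
After 2 (l): row=0 col=2 char='x'
After 3 (w): row=0 col=5 char='d'
After 4 (0): row=0 col=0 char='s'
After 5 (gg): row=0 col=0 char='s'
After 6 (j): row=1 col=0 char='m'
After 7 (k): row=0 col=0 char='s'
After 8 (j): row=1 col=0 char='m'
After 9 (j): row=2 col=0 char='c'
After 10 (^): row=2 col=0 char='c'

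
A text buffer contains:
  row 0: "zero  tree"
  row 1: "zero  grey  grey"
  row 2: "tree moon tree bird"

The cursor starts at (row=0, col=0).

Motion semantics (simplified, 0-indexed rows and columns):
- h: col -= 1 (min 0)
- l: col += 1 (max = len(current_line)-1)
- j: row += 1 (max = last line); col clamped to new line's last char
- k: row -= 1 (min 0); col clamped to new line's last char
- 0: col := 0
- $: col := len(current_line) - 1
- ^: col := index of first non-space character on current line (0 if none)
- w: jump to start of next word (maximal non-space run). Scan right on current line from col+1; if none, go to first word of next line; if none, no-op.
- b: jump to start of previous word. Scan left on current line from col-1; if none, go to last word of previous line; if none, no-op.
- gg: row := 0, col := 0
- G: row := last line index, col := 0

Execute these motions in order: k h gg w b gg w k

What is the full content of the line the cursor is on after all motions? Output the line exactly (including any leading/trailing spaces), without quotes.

Answer: zero  tree

Derivation:
After 1 (k): row=0 col=0 char='z'
After 2 (h): row=0 col=0 char='z'
After 3 (gg): row=0 col=0 char='z'
After 4 (w): row=0 col=6 char='t'
After 5 (b): row=0 col=0 char='z'
After 6 (gg): row=0 col=0 char='z'
After 7 (w): row=0 col=6 char='t'
After 8 (k): row=0 col=6 char='t'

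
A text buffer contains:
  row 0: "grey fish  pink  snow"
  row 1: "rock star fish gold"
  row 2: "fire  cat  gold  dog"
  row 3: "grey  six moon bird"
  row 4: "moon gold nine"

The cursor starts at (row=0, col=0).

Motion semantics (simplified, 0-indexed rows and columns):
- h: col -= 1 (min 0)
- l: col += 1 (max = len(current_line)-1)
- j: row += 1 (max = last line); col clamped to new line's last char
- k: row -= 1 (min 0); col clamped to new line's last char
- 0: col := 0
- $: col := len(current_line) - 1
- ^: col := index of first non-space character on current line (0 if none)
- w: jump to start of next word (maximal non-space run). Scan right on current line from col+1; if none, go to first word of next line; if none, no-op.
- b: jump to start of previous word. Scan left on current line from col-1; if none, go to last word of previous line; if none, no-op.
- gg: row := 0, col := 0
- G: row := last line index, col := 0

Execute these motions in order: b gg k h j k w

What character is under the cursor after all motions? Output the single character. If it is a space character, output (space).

Answer: f

Derivation:
After 1 (b): row=0 col=0 char='g'
After 2 (gg): row=0 col=0 char='g'
After 3 (k): row=0 col=0 char='g'
After 4 (h): row=0 col=0 char='g'
After 5 (j): row=1 col=0 char='r'
After 6 (k): row=0 col=0 char='g'
After 7 (w): row=0 col=5 char='f'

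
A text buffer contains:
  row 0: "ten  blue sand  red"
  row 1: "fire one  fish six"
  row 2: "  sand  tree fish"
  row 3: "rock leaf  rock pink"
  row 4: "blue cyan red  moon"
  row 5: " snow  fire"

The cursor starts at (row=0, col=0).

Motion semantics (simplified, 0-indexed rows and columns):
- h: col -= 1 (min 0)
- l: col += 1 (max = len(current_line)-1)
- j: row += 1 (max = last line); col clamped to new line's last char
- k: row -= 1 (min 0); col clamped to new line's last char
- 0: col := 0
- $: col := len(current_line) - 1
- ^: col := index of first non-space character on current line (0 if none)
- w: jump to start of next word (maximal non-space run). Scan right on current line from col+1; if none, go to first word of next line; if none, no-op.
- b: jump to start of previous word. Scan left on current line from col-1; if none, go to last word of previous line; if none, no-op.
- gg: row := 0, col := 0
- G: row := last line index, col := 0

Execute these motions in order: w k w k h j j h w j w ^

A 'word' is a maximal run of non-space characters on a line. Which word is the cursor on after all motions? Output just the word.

After 1 (w): row=0 col=5 char='b'
After 2 (k): row=0 col=5 char='b'
After 3 (w): row=0 col=10 char='s'
After 4 (k): row=0 col=10 char='s'
After 5 (h): row=0 col=9 char='_'
After 6 (j): row=1 col=9 char='_'
After 7 (j): row=2 col=9 char='r'
After 8 (h): row=2 col=8 char='t'
After 9 (w): row=2 col=13 char='f'
After 10 (j): row=3 col=13 char='c'
After 11 (w): row=3 col=16 char='p'
After 12 (^): row=3 col=0 char='r'

Answer: rock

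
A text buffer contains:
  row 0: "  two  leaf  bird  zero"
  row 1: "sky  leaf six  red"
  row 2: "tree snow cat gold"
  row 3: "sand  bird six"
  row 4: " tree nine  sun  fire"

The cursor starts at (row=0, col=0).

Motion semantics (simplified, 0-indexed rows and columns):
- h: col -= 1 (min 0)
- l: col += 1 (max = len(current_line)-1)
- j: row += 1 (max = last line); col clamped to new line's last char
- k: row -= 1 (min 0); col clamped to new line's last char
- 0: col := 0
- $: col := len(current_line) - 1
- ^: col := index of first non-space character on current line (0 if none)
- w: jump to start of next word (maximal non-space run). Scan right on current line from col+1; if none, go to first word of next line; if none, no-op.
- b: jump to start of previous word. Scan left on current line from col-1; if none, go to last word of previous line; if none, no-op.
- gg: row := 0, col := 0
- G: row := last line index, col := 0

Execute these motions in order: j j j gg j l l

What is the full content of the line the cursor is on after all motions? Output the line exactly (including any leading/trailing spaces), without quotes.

Answer: sky  leaf six  red

Derivation:
After 1 (j): row=1 col=0 char='s'
After 2 (j): row=2 col=0 char='t'
After 3 (j): row=3 col=0 char='s'
After 4 (gg): row=0 col=0 char='_'
After 5 (j): row=1 col=0 char='s'
After 6 (l): row=1 col=1 char='k'
After 7 (l): row=1 col=2 char='y'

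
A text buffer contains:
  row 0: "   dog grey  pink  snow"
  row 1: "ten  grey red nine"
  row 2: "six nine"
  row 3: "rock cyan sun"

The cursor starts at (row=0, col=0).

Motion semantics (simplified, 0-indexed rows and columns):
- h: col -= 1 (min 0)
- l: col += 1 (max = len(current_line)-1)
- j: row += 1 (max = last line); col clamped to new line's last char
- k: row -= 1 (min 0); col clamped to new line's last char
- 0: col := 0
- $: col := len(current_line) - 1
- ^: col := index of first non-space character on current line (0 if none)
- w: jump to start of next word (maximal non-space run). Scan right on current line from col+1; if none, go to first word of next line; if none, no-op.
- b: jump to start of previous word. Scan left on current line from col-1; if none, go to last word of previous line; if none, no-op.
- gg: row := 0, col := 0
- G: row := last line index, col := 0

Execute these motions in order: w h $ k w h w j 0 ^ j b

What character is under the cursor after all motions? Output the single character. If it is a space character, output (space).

After 1 (w): row=0 col=3 char='d'
After 2 (h): row=0 col=2 char='_'
After 3 ($): row=0 col=22 char='w'
After 4 (k): row=0 col=22 char='w'
After 5 (w): row=1 col=0 char='t'
After 6 (h): row=1 col=0 char='t'
After 7 (w): row=1 col=5 char='g'
After 8 (j): row=2 col=5 char='i'
After 9 (0): row=2 col=0 char='s'
After 10 (^): row=2 col=0 char='s'
After 11 (j): row=3 col=0 char='r'
After 12 (b): row=2 col=4 char='n'

Answer: n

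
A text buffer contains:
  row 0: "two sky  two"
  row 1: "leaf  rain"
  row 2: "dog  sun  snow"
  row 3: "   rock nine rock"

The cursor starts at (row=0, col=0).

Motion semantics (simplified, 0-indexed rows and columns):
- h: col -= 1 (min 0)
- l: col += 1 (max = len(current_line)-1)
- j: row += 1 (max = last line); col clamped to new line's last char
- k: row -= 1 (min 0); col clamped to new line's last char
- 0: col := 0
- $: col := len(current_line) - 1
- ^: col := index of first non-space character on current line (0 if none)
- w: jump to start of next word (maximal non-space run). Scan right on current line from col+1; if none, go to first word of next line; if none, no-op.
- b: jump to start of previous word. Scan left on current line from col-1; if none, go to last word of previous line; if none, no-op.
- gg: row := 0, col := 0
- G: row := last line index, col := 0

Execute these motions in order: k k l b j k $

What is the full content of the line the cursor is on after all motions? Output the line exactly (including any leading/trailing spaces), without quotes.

Answer: two sky  two

Derivation:
After 1 (k): row=0 col=0 char='t'
After 2 (k): row=0 col=0 char='t'
After 3 (l): row=0 col=1 char='w'
After 4 (b): row=0 col=0 char='t'
After 5 (j): row=1 col=0 char='l'
After 6 (k): row=0 col=0 char='t'
After 7 ($): row=0 col=11 char='o'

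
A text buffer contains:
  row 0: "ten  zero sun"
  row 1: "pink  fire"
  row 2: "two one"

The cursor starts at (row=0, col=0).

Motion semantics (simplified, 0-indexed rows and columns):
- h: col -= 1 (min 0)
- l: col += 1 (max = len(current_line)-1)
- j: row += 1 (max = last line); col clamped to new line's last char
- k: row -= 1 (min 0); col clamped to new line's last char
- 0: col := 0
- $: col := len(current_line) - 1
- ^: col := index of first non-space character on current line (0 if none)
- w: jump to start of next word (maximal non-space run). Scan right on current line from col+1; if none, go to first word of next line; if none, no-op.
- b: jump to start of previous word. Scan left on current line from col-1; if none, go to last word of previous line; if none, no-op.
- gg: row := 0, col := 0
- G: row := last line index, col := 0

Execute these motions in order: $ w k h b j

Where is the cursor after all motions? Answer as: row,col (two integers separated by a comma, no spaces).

Answer: 1,0

Derivation:
After 1 ($): row=0 col=12 char='n'
After 2 (w): row=1 col=0 char='p'
After 3 (k): row=0 col=0 char='t'
After 4 (h): row=0 col=0 char='t'
After 5 (b): row=0 col=0 char='t'
After 6 (j): row=1 col=0 char='p'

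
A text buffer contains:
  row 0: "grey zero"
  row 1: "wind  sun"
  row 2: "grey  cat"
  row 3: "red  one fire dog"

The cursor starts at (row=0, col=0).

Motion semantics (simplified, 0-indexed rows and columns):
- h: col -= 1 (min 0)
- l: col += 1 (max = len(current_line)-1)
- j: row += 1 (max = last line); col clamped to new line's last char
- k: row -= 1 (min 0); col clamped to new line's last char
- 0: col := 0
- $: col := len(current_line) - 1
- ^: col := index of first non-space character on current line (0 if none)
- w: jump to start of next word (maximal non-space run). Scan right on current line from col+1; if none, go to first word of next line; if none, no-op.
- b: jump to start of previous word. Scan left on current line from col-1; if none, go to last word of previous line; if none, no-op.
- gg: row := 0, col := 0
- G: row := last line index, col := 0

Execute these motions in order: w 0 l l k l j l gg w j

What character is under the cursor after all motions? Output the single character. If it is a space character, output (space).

Answer: (space)

Derivation:
After 1 (w): row=0 col=5 char='z'
After 2 (0): row=0 col=0 char='g'
After 3 (l): row=0 col=1 char='r'
After 4 (l): row=0 col=2 char='e'
After 5 (k): row=0 col=2 char='e'
After 6 (l): row=0 col=3 char='y'
After 7 (j): row=1 col=3 char='d'
After 8 (l): row=1 col=4 char='_'
After 9 (gg): row=0 col=0 char='g'
After 10 (w): row=0 col=5 char='z'
After 11 (j): row=1 col=5 char='_'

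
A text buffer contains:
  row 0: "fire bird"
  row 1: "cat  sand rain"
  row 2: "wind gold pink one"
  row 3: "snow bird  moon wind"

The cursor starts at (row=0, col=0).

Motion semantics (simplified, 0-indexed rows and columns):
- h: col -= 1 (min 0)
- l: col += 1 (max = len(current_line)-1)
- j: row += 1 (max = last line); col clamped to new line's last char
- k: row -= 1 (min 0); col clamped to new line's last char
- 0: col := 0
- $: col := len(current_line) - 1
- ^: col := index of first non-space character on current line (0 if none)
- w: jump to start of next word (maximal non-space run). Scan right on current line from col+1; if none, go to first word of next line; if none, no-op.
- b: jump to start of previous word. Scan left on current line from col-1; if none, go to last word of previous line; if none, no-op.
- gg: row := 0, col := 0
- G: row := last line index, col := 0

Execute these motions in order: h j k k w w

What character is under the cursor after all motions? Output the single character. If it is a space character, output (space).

Answer: c

Derivation:
After 1 (h): row=0 col=0 char='f'
After 2 (j): row=1 col=0 char='c'
After 3 (k): row=0 col=0 char='f'
After 4 (k): row=0 col=0 char='f'
After 5 (w): row=0 col=5 char='b'
After 6 (w): row=1 col=0 char='c'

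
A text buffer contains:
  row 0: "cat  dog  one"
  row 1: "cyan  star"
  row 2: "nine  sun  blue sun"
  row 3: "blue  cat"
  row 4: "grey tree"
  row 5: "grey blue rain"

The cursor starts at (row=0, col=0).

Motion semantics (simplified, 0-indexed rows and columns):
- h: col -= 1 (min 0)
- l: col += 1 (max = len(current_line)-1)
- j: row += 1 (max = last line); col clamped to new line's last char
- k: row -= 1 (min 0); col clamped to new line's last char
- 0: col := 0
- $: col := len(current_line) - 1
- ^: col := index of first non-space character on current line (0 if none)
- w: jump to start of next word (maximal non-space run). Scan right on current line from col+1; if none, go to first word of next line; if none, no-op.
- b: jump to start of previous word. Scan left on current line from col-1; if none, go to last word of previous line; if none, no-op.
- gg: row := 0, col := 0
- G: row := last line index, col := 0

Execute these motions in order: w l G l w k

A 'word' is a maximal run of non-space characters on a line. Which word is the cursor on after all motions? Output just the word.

Answer: tree

Derivation:
After 1 (w): row=0 col=5 char='d'
After 2 (l): row=0 col=6 char='o'
After 3 (G): row=5 col=0 char='g'
After 4 (l): row=5 col=1 char='r'
After 5 (w): row=5 col=5 char='b'
After 6 (k): row=4 col=5 char='t'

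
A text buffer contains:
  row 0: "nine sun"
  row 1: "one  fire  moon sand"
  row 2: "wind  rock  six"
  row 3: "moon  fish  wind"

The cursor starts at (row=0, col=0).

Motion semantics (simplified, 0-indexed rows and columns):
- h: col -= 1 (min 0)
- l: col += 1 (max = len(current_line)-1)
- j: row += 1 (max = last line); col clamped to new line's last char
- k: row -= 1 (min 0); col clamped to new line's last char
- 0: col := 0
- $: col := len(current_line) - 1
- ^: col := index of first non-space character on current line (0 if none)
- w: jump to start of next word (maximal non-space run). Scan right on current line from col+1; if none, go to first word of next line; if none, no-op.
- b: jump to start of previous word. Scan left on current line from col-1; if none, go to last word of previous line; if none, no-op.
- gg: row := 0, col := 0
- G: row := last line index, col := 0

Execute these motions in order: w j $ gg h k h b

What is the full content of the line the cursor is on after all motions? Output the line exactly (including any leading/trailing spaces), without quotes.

Answer: nine sun

Derivation:
After 1 (w): row=0 col=5 char='s'
After 2 (j): row=1 col=5 char='f'
After 3 ($): row=1 col=19 char='d'
After 4 (gg): row=0 col=0 char='n'
After 5 (h): row=0 col=0 char='n'
After 6 (k): row=0 col=0 char='n'
After 7 (h): row=0 col=0 char='n'
After 8 (b): row=0 col=0 char='n'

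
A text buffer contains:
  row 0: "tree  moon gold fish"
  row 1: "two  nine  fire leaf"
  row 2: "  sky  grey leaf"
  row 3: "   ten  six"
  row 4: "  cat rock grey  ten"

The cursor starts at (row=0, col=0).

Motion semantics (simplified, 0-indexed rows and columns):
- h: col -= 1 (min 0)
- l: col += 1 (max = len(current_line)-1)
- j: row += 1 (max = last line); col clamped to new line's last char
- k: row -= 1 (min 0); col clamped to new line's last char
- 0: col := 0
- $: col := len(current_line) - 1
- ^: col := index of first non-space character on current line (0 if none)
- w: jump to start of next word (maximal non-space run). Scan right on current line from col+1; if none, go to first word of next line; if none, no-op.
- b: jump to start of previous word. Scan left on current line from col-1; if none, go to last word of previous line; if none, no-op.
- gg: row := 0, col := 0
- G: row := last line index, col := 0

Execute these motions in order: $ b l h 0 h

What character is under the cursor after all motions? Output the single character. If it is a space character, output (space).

After 1 ($): row=0 col=19 char='h'
After 2 (b): row=0 col=16 char='f'
After 3 (l): row=0 col=17 char='i'
After 4 (h): row=0 col=16 char='f'
After 5 (0): row=0 col=0 char='t'
After 6 (h): row=0 col=0 char='t'

Answer: t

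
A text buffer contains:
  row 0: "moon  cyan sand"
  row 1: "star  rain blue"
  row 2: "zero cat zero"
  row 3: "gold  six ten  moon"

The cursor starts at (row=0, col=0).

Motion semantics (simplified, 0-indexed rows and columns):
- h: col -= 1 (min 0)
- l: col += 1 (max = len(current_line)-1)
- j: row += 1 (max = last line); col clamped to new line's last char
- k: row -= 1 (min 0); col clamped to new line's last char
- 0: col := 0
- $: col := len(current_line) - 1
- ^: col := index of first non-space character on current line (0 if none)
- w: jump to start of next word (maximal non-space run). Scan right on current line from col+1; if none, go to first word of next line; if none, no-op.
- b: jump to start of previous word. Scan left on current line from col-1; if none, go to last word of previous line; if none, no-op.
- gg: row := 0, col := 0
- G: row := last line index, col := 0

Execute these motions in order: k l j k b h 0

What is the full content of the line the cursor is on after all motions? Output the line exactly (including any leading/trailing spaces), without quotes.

After 1 (k): row=0 col=0 char='m'
After 2 (l): row=0 col=1 char='o'
After 3 (j): row=1 col=1 char='t'
After 4 (k): row=0 col=1 char='o'
After 5 (b): row=0 col=0 char='m'
After 6 (h): row=0 col=0 char='m'
After 7 (0): row=0 col=0 char='m'

Answer: moon  cyan sand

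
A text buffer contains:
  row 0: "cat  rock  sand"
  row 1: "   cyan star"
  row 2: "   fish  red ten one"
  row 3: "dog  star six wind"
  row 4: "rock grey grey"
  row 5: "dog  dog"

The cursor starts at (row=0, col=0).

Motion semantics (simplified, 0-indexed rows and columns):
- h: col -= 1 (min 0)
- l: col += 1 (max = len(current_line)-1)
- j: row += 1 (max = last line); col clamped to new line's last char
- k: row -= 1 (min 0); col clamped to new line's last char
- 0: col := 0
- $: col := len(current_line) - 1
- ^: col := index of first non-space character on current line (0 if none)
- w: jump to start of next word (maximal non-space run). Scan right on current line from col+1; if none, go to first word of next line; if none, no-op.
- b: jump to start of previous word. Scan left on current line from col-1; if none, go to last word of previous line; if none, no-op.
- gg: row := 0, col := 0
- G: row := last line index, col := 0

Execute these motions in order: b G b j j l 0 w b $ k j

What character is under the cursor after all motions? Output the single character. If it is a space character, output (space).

After 1 (b): row=0 col=0 char='c'
After 2 (G): row=5 col=0 char='d'
After 3 (b): row=4 col=10 char='g'
After 4 (j): row=5 col=7 char='g'
After 5 (j): row=5 col=7 char='g'
After 6 (l): row=5 col=7 char='g'
After 7 (0): row=5 col=0 char='d'
After 8 (w): row=5 col=5 char='d'
After 9 (b): row=5 col=0 char='d'
After 10 ($): row=5 col=7 char='g'
After 11 (k): row=4 col=7 char='e'
After 12 (j): row=5 col=7 char='g'

Answer: g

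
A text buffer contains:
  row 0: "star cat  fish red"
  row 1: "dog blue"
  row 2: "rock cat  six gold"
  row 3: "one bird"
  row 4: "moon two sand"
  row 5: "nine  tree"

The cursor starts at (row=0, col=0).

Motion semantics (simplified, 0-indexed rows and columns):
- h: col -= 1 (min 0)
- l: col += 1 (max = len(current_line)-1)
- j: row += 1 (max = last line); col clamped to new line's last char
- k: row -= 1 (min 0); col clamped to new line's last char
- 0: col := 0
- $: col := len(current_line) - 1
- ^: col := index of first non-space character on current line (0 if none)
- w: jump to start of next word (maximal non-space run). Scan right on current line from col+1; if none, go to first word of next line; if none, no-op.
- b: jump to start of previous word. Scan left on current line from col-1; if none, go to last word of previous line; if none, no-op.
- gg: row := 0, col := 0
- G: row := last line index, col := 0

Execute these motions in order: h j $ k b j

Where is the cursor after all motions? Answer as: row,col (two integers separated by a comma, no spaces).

After 1 (h): row=0 col=0 char='s'
After 2 (j): row=1 col=0 char='d'
After 3 ($): row=1 col=7 char='e'
After 4 (k): row=0 col=7 char='t'
After 5 (b): row=0 col=5 char='c'
After 6 (j): row=1 col=5 char='l'

Answer: 1,5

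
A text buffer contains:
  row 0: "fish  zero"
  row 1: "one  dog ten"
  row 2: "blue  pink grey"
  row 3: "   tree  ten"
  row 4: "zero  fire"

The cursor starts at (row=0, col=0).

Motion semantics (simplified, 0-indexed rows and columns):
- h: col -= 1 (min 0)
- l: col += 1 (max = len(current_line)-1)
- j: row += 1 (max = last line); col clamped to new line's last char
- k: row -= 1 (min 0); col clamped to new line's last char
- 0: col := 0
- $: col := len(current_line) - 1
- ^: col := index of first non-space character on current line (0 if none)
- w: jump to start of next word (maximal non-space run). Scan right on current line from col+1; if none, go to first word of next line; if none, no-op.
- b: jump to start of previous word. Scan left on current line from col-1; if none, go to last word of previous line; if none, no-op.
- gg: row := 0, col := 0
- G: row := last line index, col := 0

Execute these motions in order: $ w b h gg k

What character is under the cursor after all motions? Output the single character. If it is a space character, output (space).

After 1 ($): row=0 col=9 char='o'
After 2 (w): row=1 col=0 char='o'
After 3 (b): row=0 col=6 char='z'
After 4 (h): row=0 col=5 char='_'
After 5 (gg): row=0 col=0 char='f'
After 6 (k): row=0 col=0 char='f'

Answer: f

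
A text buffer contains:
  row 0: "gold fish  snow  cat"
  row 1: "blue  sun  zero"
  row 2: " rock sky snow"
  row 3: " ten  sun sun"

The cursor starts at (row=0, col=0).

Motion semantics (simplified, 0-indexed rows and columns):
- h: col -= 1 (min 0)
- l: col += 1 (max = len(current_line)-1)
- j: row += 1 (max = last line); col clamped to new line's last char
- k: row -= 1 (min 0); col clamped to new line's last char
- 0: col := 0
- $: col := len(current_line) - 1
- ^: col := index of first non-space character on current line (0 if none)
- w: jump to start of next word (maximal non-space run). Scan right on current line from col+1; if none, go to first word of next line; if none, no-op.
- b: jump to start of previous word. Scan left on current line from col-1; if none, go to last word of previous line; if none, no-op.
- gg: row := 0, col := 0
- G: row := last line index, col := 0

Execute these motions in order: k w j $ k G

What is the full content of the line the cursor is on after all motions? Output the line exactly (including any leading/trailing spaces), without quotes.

Answer:  ten  sun sun

Derivation:
After 1 (k): row=0 col=0 char='g'
After 2 (w): row=0 col=5 char='f'
After 3 (j): row=1 col=5 char='_'
After 4 ($): row=1 col=14 char='o'
After 5 (k): row=0 col=14 char='w'
After 6 (G): row=3 col=0 char='_'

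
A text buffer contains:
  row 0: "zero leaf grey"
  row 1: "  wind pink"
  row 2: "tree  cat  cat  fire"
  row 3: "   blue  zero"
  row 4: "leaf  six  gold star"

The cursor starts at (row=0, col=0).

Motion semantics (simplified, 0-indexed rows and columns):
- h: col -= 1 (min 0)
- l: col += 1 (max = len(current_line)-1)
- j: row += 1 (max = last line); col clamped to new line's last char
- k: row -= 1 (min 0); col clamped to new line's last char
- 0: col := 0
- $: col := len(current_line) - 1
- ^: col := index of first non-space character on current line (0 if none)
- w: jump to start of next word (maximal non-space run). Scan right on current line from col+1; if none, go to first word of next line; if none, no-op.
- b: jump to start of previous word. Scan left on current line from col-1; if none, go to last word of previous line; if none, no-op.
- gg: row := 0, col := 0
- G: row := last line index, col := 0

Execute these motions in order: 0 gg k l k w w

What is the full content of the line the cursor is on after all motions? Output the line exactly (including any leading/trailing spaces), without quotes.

Answer: zero leaf grey

Derivation:
After 1 (0): row=0 col=0 char='z'
After 2 (gg): row=0 col=0 char='z'
After 3 (k): row=0 col=0 char='z'
After 4 (l): row=0 col=1 char='e'
After 5 (k): row=0 col=1 char='e'
After 6 (w): row=0 col=5 char='l'
After 7 (w): row=0 col=10 char='g'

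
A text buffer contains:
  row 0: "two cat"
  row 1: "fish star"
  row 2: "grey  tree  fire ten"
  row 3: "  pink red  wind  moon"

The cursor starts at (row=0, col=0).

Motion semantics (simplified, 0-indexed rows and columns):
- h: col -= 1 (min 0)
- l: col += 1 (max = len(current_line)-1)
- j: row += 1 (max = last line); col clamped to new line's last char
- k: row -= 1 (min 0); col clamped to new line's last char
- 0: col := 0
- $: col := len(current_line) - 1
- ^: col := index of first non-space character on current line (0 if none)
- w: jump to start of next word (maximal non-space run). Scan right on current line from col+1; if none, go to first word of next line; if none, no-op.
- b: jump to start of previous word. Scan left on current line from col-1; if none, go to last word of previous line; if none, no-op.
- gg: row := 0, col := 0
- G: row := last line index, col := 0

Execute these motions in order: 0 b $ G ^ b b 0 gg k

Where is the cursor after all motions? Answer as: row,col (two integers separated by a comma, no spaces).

After 1 (0): row=0 col=0 char='t'
After 2 (b): row=0 col=0 char='t'
After 3 ($): row=0 col=6 char='t'
After 4 (G): row=3 col=0 char='_'
After 5 (^): row=3 col=2 char='p'
After 6 (b): row=2 col=17 char='t'
After 7 (b): row=2 col=12 char='f'
After 8 (0): row=2 col=0 char='g'
After 9 (gg): row=0 col=0 char='t'
After 10 (k): row=0 col=0 char='t'

Answer: 0,0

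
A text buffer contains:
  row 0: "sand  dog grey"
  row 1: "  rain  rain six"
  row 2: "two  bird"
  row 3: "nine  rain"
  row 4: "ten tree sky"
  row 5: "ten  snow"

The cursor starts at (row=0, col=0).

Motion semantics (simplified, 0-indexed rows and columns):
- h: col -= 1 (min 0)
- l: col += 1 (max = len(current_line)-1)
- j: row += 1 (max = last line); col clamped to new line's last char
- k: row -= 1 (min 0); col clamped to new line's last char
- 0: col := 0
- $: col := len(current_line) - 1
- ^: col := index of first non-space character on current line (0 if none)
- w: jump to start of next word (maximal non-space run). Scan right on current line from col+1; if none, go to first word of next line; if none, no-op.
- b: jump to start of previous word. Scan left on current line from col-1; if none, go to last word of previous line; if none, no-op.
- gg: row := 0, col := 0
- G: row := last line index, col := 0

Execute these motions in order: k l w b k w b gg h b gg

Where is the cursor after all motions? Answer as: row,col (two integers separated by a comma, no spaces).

Answer: 0,0

Derivation:
After 1 (k): row=0 col=0 char='s'
After 2 (l): row=0 col=1 char='a'
After 3 (w): row=0 col=6 char='d'
After 4 (b): row=0 col=0 char='s'
After 5 (k): row=0 col=0 char='s'
After 6 (w): row=0 col=6 char='d'
After 7 (b): row=0 col=0 char='s'
After 8 (gg): row=0 col=0 char='s'
After 9 (h): row=0 col=0 char='s'
After 10 (b): row=0 col=0 char='s'
After 11 (gg): row=0 col=0 char='s'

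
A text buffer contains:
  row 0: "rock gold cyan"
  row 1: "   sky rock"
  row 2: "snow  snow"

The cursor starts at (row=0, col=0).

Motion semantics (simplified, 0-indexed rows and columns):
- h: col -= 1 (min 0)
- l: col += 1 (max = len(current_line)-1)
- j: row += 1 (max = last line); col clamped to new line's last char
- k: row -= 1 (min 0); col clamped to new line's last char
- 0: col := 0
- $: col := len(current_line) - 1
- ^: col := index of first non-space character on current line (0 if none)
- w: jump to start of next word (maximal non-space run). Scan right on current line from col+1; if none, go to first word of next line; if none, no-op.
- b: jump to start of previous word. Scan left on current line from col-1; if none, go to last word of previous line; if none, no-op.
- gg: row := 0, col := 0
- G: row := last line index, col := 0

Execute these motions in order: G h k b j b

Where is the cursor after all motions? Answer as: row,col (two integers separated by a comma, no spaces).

After 1 (G): row=2 col=0 char='s'
After 2 (h): row=2 col=0 char='s'
After 3 (k): row=1 col=0 char='_'
After 4 (b): row=0 col=10 char='c'
After 5 (j): row=1 col=10 char='k'
After 6 (b): row=1 col=7 char='r'

Answer: 1,7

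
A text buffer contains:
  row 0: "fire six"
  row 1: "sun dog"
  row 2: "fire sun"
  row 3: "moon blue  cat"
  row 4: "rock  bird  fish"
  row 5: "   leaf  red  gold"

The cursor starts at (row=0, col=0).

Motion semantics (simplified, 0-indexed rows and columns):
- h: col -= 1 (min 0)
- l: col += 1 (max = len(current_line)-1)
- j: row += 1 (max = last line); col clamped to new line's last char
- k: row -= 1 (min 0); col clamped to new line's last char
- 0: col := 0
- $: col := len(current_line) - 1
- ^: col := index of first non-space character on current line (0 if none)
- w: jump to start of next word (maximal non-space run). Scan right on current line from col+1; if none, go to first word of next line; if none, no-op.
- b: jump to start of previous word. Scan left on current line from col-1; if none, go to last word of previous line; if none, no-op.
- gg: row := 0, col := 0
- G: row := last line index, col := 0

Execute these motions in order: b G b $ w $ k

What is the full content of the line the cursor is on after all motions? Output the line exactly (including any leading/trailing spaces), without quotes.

After 1 (b): row=0 col=0 char='f'
After 2 (G): row=5 col=0 char='_'
After 3 (b): row=4 col=12 char='f'
After 4 ($): row=4 col=15 char='h'
After 5 (w): row=5 col=3 char='l'
After 6 ($): row=5 col=17 char='d'
After 7 (k): row=4 col=15 char='h'

Answer: rock  bird  fish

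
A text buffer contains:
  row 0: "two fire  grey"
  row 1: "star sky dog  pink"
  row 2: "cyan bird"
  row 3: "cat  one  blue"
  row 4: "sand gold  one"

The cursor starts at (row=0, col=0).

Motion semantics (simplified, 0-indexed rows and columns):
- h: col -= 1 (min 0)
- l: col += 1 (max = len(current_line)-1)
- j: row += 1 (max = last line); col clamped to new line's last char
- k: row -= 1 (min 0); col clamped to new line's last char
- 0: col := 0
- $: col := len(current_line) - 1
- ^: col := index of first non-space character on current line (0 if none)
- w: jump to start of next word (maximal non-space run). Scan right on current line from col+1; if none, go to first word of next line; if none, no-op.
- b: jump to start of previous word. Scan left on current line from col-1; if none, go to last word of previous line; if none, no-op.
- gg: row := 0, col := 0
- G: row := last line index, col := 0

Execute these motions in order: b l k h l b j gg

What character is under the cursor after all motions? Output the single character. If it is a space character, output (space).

After 1 (b): row=0 col=0 char='t'
After 2 (l): row=0 col=1 char='w'
After 3 (k): row=0 col=1 char='w'
After 4 (h): row=0 col=0 char='t'
After 5 (l): row=0 col=1 char='w'
After 6 (b): row=0 col=0 char='t'
After 7 (j): row=1 col=0 char='s'
After 8 (gg): row=0 col=0 char='t'

Answer: t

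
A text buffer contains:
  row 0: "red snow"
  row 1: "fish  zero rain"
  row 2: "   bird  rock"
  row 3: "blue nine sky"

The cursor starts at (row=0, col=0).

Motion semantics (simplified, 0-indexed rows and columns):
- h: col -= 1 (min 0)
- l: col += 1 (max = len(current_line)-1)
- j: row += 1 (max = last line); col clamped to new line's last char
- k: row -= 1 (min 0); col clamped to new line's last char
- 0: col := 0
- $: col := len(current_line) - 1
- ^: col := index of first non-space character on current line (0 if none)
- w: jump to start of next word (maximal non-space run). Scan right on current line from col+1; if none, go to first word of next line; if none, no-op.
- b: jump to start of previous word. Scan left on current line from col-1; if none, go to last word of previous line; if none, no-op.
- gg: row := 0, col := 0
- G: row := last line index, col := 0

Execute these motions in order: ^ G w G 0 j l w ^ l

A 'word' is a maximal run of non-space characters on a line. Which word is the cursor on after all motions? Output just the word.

After 1 (^): row=0 col=0 char='r'
After 2 (G): row=3 col=0 char='b'
After 3 (w): row=3 col=5 char='n'
After 4 (G): row=3 col=0 char='b'
After 5 (0): row=3 col=0 char='b'
After 6 (j): row=3 col=0 char='b'
After 7 (l): row=3 col=1 char='l'
After 8 (w): row=3 col=5 char='n'
After 9 (^): row=3 col=0 char='b'
After 10 (l): row=3 col=1 char='l'

Answer: blue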